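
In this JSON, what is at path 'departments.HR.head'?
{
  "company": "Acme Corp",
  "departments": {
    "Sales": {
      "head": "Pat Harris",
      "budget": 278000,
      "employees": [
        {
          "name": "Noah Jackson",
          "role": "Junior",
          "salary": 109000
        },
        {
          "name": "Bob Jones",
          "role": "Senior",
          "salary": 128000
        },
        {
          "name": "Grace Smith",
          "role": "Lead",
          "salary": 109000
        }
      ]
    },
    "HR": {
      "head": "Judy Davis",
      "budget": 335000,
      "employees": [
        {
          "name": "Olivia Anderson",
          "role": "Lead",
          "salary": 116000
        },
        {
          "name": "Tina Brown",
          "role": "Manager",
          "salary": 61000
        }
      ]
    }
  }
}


Path: departments.HR.head

Navigate:
  -> departments
  -> HR
  -> head = 'Judy Davis'

Judy Davis


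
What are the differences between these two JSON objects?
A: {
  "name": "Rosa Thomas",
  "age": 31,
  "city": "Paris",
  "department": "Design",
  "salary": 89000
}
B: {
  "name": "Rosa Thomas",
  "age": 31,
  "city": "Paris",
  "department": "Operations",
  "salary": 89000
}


Comparing each field (in key order):
  name: same
  age: same
  city: same
  department: DIFFERENT
  salary: same
Differences:
  department: Design -> Operations

1 field(s) changed

1 change: department


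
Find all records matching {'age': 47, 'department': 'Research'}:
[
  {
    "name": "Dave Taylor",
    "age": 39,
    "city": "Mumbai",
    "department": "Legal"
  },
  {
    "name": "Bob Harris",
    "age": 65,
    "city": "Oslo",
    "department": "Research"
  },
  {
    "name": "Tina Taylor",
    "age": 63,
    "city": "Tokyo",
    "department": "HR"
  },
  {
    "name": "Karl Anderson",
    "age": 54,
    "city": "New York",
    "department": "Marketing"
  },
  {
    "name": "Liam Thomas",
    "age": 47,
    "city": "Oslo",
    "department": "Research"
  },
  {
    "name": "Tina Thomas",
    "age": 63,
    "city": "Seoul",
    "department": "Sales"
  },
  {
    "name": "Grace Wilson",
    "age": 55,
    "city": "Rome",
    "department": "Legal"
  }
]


Search criteria: {'age': 47, 'department': 'Research'}

Checking 7 records:
  Dave Taylor: {age: 39, department: Legal}
  Bob Harris: {age: 65, department: Research}
  Tina Taylor: {age: 63, department: HR}
  Karl Anderson: {age: 54, department: Marketing}
  Liam Thomas: {age: 47, department: Research} <-- MATCH
  Tina Thomas: {age: 63, department: Sales}
  Grace Wilson: {age: 55, department: Legal}

Matches: ["Liam Thomas"]

["Liam Thomas"]


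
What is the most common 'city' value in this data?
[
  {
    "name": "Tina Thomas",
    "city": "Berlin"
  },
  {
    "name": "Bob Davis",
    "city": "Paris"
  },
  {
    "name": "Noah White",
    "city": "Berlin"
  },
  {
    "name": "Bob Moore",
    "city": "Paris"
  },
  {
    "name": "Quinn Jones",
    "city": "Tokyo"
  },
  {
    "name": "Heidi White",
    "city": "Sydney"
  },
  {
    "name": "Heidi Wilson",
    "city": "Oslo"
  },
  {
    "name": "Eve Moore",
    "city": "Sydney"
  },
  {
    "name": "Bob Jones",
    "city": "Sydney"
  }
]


Counting 'city' values across 9 records:

  Sydney: 3 ###
  Berlin: 2 ##
  Paris: 2 ##
  Tokyo: 1 #
  Oslo: 1 #

Most common: Sydney (3 times)

Sydney (3 times)


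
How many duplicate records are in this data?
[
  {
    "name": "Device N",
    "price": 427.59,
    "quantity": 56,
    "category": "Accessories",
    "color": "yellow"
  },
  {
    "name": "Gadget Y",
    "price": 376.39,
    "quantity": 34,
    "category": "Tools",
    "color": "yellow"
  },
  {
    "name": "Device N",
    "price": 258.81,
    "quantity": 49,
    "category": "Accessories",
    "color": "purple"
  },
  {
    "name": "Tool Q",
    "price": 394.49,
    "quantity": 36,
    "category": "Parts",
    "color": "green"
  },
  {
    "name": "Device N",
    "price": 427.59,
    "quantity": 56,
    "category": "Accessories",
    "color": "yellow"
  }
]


Checking 5 records for duplicates:

  Row 1: Device N ($427.59, qty 56)
  Row 2: Gadget Y ($376.39, qty 34)
  Row 3: Device N ($258.81, qty 49)
  Row 4: Tool Q ($394.49, qty 36)
  Row 5: Device N ($427.59, qty 56) <-- DUPLICATE

Duplicates found: 1
Unique records: 4

1 duplicates, 4 unique


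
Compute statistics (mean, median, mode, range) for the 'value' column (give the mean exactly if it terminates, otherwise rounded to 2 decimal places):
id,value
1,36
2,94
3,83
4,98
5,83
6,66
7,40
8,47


Data: [36, 94, 83, 98, 83, 66, 40, 47]
Count: 8
Sum: 547
Mean: 547/8 = 68.375
Sorted: [36, 40, 47, 66, 83, 83, 94, 98]
Median: 74.5
Mode: 83 (2 times)
Range: 98 - 36 = 62
Min: 36, Max: 98

mean=68.375, median=74.5, mode=83, range=62


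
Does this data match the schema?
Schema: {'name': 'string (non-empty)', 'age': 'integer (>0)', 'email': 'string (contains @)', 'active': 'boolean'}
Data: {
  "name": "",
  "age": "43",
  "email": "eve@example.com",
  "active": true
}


Validating each field against schema:
  name: FAIL ("" is an empty string)
  age: FAIL ("43" is not an integer)
  email: OK (string with @)
  active: OK (boolean)

Result: INVALID (2 errors: name, age)

INVALID (2 errors: name, age)


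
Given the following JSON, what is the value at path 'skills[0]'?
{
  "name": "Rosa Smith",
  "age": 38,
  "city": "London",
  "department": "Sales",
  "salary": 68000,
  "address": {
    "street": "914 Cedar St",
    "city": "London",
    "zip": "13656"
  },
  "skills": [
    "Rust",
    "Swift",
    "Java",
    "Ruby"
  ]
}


Query: skills[0]
Path: skills -> first element
Value: Rust

Rust


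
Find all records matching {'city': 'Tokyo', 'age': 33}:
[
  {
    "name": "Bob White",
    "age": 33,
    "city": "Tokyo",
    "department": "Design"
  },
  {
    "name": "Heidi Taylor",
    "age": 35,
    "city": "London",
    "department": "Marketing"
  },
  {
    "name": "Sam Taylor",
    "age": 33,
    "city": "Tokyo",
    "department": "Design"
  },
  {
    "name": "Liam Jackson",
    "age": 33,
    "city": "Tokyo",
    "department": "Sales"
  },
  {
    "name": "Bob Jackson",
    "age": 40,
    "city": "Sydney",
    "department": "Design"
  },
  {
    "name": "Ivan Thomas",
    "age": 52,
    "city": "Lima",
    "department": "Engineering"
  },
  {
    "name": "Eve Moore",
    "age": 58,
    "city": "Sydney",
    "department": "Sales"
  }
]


Search criteria: {'city': 'Tokyo', 'age': 33}

Checking 7 records:
  Bob White: {city: Tokyo, age: 33} <-- MATCH
  Heidi Taylor: {city: London, age: 35}
  Sam Taylor: {city: Tokyo, age: 33} <-- MATCH
  Liam Jackson: {city: Tokyo, age: 33} <-- MATCH
  Bob Jackson: {city: Sydney, age: 40}
  Ivan Thomas: {city: Lima, age: 52}
  Eve Moore: {city: Sydney, age: 58}

Matches: ["Bob White", "Sam Taylor", "Liam Jackson"]

["Bob White", "Sam Taylor", "Liam Jackson"]


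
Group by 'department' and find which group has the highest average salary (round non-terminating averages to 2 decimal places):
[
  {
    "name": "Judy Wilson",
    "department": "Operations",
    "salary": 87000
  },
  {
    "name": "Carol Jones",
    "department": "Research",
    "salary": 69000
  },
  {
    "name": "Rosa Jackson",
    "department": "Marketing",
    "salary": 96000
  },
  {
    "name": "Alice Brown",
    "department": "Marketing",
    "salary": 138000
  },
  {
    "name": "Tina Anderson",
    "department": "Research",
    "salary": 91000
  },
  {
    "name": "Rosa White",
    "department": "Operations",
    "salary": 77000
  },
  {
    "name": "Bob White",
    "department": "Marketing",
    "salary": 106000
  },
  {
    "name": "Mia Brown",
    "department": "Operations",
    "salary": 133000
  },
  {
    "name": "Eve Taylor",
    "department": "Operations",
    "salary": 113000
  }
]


Group by: department

Groups:
  Marketing: 3 people, avg salary = 340000/3 ≈ $113333.33
  Operations: 4 people, avg salary = 410000/4 = $102500
  Research: 2 people, avg salary = 160000/2 = $80000

Highest average salary: Marketing (≈$113333.33)

Marketing (≈$113333.33)


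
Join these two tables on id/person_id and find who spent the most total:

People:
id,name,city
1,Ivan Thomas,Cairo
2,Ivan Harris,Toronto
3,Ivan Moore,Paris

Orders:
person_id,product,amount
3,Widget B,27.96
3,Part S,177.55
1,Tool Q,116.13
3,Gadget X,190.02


Join on: people.id = orders.person_id

Joined rows:
  Ivan Moore (Paris) bought Widget B for $27.96
  Ivan Moore (Paris) bought Part S for $177.55
  Ivan Thomas (Cairo) bought Tool Q for $116.13
  Ivan Moore (Paris) bought Gadget X for $190.02

Total per person:
  Ivan Moore: $395.53
  Ivan Thomas: $116.13

Top spender: Ivan Moore ($395.53)

Ivan Moore ($395.53)


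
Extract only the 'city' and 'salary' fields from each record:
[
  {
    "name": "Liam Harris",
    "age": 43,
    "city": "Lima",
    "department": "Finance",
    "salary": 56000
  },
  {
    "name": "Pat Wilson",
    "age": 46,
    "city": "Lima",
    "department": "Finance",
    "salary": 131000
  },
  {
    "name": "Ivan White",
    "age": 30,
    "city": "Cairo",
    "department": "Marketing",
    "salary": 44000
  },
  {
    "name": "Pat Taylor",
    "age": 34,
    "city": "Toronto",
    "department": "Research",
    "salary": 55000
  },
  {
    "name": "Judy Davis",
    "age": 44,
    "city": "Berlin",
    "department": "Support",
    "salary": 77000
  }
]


Original: 5 records with fields: name, age, city, department, salary
Keep: ['city', 'salary']
Drop: ['name', 'age', 'department']
Result: 5 records, 2 fields each

[
  {
    "city": "Lima",
    "salary": 56000
  },
  {
    "city": "Lima",
    "salary": 131000
  },
  {
    "city": "Cairo",
    "salary": 44000
  },
  {
    "city": "Toronto",
    "salary": 55000
  },
  {
    "city": "Berlin",
    "salary": 77000
  }
]


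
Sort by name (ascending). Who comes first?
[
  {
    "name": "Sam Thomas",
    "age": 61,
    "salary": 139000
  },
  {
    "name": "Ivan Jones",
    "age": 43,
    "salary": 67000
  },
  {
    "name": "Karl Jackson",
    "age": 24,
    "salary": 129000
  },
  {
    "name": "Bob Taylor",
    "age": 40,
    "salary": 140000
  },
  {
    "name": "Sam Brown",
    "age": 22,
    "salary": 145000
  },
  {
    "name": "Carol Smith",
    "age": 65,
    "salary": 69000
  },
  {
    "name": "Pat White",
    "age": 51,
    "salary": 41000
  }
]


Sort by: name (ascending)

Sorted order:
  1. Bob Taylor (name = Bob Taylor)
  2. Carol Smith (name = Carol Smith)
  3. Ivan Jones (name = Ivan Jones)
  4. Karl Jackson (name = Karl Jackson)
  5. Pat White (name = Pat White)
  6. Sam Brown (name = Sam Brown)
  7. Sam Thomas (name = Sam Thomas)

First: Bob Taylor

Bob Taylor


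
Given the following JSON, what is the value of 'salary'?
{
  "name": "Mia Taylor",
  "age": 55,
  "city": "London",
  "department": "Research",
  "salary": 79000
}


Looking up field 'salary'
Value: 79000

79000


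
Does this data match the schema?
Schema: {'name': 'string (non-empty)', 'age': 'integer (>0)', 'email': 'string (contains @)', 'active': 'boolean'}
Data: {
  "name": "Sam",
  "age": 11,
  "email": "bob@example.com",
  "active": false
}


Validating each field against schema:
  name: OK (non-empty string)
  age: OK (positive integer)
  email: OK (string with @)
  active: OK (boolean)

Result: VALID

VALID


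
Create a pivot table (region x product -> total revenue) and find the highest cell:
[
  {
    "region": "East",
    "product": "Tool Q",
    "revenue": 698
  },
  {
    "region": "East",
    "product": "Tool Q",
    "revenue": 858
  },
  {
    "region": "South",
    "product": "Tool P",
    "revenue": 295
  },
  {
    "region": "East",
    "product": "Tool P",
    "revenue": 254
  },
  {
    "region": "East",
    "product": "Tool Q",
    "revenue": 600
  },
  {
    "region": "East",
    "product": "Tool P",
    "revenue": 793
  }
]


Pivot: region (rows) x product (columns) -> total revenue

     Tool P        Tool Q      
East          1047          2156  
South          295             0  

Highest: East / Tool Q = $2156

East / Tool Q = $2156


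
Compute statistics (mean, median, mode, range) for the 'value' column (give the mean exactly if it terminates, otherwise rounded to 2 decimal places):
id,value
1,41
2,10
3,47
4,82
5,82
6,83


Data: [41, 10, 47, 82, 82, 83]
Count: 6
Sum: 345
Mean: 345/6 = 57.5
Sorted: [10, 41, 47, 82, 82, 83]
Median: 64.5
Mode: 82 (2 times)
Range: 83 - 10 = 73
Min: 10, Max: 83

mean=57.5, median=64.5, mode=82, range=73


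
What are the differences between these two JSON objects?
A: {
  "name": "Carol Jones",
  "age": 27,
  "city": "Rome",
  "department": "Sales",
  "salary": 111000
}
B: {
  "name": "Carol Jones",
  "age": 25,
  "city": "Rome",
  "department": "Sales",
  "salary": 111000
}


Comparing each field (in key order):
  name: same
  age: DIFFERENT
  city: same
  department: same
  salary: same
Differences:
  age: 27 -> 25

1 field(s) changed

1 change: age


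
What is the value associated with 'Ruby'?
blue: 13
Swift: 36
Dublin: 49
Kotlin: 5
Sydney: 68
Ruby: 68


Looking up key 'Ruby'
Value: 68

68


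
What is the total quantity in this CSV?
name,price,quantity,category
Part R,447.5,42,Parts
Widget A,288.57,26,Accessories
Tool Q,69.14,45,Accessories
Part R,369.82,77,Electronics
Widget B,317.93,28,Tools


Computing total quantity:
Values: [42, 26, 45, 77, 28]
Sum = 218

218


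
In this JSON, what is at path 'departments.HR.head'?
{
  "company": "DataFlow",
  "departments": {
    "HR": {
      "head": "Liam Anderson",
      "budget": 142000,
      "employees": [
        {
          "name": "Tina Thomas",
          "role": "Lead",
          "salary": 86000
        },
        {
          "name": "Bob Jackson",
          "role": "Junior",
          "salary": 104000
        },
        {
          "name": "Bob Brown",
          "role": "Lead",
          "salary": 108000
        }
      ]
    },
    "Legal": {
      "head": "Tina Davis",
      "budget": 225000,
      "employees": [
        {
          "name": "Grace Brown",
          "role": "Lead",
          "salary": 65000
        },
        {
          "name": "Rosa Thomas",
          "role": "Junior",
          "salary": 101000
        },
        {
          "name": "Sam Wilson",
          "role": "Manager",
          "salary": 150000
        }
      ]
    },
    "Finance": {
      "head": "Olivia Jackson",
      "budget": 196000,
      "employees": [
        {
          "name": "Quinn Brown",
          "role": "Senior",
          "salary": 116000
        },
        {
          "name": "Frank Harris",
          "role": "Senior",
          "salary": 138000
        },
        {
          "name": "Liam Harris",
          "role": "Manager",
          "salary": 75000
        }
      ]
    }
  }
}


Path: departments.HR.head

Navigate:
  -> departments
  -> HR
  -> head = 'Liam Anderson'

Liam Anderson


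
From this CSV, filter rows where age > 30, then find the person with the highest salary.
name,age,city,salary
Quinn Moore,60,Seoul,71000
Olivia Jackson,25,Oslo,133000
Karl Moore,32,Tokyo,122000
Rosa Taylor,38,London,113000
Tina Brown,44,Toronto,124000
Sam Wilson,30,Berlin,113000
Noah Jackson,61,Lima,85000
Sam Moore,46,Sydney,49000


Filter: age > 30
Sort by: salary (descending)

Filtered records (6):
  Tina Brown, age 44, salary $124000
  Karl Moore, age 32, salary $122000
  Rosa Taylor, age 38, salary $113000
  Noah Jackson, age 61, salary $85000
  Quinn Moore, age 60, salary $71000
  Sam Moore, age 46, salary $49000

Highest salary: Tina Brown ($124000)

Tina Brown


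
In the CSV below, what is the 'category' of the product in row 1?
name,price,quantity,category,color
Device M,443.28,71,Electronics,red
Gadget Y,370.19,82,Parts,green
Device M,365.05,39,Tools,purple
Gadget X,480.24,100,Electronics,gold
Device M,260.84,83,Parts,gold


Query: Row 1 ('Device M'), column 'category'
Value: Electronics

Electronics


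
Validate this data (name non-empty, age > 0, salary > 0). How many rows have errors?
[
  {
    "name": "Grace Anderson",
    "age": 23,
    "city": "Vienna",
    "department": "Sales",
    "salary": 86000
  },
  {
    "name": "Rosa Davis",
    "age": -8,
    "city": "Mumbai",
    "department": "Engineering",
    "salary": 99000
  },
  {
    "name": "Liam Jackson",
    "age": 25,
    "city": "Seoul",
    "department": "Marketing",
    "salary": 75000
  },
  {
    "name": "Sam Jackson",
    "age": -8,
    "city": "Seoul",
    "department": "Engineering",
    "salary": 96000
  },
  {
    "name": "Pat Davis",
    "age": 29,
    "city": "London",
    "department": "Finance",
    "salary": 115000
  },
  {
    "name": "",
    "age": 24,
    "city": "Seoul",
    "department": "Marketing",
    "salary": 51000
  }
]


Validating 6 records:
Rules: name non-empty, age > 0, salary > 0

  Row 1 (Grace Anderson): OK
  Row 2 (Rosa Davis): negative age: -8
  Row 3 (Liam Jackson): OK
  Row 4 (Sam Jackson): negative age: -8
  Row 5 (Pat Davis): OK
  Row 6 (???): empty name

Total errors: 3

3 errors


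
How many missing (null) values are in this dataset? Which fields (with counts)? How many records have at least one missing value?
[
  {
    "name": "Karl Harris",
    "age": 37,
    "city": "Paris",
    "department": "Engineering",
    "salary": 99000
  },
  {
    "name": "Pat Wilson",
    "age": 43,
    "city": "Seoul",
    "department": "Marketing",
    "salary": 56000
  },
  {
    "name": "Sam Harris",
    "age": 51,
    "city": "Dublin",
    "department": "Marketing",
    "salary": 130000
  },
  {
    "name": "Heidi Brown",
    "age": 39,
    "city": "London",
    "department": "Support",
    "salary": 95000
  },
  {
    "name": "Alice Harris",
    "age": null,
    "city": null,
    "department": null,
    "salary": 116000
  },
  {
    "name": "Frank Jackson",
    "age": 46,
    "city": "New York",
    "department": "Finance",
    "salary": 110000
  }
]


Checking for missing (null) values in 6 records:

  Karl Harris: complete
  Pat Wilson: complete
  Sam Harris: complete
  Heidi Brown: complete
  Alice Harris: age, city, department
  Frank Jackson: complete

Per field:
  name: 0 missing
  age: 1 missing
  city: 1 missing
  department: 1 missing
  salary: 0 missing

Total missing values: 3
Records with any missing: 1

3 missing values (age: 1, city: 1, department: 1); 1 incomplete records


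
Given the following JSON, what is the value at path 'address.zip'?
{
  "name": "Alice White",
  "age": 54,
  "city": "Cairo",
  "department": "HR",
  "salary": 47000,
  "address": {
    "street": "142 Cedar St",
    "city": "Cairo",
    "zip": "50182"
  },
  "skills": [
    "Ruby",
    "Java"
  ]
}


Query: address.zip
Path: address -> zip
Value: 50182

50182


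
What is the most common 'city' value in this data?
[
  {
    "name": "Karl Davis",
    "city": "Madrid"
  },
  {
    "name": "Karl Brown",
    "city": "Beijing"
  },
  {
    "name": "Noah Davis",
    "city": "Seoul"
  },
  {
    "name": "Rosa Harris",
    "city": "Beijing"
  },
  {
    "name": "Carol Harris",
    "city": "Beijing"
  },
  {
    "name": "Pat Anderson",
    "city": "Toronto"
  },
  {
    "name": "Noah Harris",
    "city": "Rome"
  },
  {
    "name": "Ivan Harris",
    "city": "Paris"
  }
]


Counting 'city' values across 8 records:

  Beijing: 3 ###
  Madrid: 1 #
  Seoul: 1 #
  Toronto: 1 #
  Rome: 1 #
  Paris: 1 #

Most common: Beijing (3 times)

Beijing (3 times)


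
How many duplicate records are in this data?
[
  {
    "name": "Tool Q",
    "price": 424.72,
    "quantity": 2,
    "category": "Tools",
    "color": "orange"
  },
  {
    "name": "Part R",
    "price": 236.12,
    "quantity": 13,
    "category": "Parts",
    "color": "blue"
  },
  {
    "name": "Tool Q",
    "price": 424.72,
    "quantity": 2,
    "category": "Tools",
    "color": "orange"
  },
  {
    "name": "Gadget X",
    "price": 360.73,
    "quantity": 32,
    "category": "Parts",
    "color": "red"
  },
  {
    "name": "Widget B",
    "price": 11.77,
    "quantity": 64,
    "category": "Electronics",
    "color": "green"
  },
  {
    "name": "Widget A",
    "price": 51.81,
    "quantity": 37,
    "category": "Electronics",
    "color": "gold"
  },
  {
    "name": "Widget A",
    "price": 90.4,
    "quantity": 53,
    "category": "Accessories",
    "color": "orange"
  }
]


Checking 7 records for duplicates:

  Row 1: Tool Q ($424.72, qty 2)
  Row 2: Part R ($236.12, qty 13)
  Row 3: Tool Q ($424.72, qty 2) <-- DUPLICATE
  Row 4: Gadget X ($360.73, qty 32)
  Row 5: Widget B ($11.77, qty 64)
  Row 6: Widget A ($51.81, qty 37)
  Row 7: Widget A ($90.4, qty 53)

Duplicates found: 1
Unique records: 6

1 duplicates, 6 unique


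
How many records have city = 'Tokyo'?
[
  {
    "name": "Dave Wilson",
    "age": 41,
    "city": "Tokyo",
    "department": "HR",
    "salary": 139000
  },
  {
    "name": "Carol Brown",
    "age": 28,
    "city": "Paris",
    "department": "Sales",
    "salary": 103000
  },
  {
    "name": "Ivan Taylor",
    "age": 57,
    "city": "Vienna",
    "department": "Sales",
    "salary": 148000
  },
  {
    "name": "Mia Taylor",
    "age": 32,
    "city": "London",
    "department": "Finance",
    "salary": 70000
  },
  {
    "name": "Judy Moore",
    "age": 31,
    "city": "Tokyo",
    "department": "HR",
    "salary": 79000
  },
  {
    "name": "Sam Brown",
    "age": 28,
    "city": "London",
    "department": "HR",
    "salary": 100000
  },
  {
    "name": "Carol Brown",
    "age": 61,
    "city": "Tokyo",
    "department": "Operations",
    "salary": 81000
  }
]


Data: 7 records
Condition: city = 'Tokyo'

Checking each record:
  Dave Wilson: Tokyo MATCH
  Carol Brown: Paris
  Ivan Taylor: Vienna
  Mia Taylor: London
  Judy Moore: Tokyo MATCH
  Sam Brown: London
  Carol Brown: Tokyo MATCH

Count: 3

3


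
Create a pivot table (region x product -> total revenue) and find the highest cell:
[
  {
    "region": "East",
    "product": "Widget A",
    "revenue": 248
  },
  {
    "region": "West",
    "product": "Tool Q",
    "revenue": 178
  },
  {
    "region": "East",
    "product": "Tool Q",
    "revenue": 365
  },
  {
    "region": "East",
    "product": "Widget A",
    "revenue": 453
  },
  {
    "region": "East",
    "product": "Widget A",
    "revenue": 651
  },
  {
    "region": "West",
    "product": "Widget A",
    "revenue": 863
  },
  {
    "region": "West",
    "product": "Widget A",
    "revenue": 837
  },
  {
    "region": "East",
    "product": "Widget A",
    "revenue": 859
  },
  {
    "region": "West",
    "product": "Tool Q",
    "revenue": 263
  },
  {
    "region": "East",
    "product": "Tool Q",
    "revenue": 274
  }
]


Pivot: region (rows) x product (columns) -> total revenue

     Tool Q        Widget A    
East           639          2211  
West           441          1700  

Highest: East / Widget A = $2211

East / Widget A = $2211


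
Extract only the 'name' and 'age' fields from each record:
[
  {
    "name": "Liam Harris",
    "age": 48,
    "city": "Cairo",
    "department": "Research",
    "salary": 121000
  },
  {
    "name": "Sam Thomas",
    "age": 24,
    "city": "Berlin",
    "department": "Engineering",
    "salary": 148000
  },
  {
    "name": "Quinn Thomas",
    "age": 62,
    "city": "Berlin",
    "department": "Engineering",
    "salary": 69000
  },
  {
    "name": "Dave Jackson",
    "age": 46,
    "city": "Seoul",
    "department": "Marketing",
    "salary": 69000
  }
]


Original: 4 records with fields: name, age, city, department, salary
Keep: ['name', 'age']
Drop: ['city', 'department', 'salary']
Result: 4 records, 2 fields each

[
  {
    "name": "Liam Harris",
    "age": 48
  },
  {
    "name": "Sam Thomas",
    "age": 24
  },
  {
    "name": "Quinn Thomas",
    "age": 62
  },
  {
    "name": "Dave Jackson",
    "age": 46
  }
]


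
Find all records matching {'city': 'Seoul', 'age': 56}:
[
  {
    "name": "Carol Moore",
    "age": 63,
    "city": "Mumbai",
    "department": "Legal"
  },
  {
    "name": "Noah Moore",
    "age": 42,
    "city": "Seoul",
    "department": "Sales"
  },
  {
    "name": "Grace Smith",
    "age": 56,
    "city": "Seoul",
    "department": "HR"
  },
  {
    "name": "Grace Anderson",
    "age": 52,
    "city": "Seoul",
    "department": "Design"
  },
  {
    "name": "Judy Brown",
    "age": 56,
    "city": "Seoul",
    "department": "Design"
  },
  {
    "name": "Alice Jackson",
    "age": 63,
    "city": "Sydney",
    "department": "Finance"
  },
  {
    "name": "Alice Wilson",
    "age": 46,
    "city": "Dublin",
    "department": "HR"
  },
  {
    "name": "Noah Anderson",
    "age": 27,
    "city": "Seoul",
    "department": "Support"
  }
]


Search criteria: {'city': 'Seoul', 'age': 56}

Checking 8 records:
  Carol Moore: {city: Mumbai, age: 63}
  Noah Moore: {city: Seoul, age: 42}
  Grace Smith: {city: Seoul, age: 56} <-- MATCH
  Grace Anderson: {city: Seoul, age: 52}
  Judy Brown: {city: Seoul, age: 56} <-- MATCH
  Alice Jackson: {city: Sydney, age: 63}
  Alice Wilson: {city: Dublin, age: 46}
  Noah Anderson: {city: Seoul, age: 27}

Matches: ["Grace Smith", "Judy Brown"]

["Grace Smith", "Judy Brown"]


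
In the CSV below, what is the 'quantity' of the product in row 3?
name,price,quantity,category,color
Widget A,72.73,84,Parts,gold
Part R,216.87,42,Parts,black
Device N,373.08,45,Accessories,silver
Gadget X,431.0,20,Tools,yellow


Query: Row 3 ('Device N'), column 'quantity'
Value: 45

45


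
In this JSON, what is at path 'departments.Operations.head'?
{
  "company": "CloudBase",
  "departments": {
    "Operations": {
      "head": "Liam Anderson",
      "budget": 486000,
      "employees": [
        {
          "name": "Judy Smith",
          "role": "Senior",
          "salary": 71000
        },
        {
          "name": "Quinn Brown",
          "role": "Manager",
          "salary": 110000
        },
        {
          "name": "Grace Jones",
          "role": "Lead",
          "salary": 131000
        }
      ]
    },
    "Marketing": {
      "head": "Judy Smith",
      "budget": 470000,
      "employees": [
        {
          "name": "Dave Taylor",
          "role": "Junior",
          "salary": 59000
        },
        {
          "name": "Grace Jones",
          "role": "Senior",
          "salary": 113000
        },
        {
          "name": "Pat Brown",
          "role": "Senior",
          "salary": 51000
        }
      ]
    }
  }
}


Path: departments.Operations.head

Navigate:
  -> departments
  -> Operations
  -> head = 'Liam Anderson'

Liam Anderson


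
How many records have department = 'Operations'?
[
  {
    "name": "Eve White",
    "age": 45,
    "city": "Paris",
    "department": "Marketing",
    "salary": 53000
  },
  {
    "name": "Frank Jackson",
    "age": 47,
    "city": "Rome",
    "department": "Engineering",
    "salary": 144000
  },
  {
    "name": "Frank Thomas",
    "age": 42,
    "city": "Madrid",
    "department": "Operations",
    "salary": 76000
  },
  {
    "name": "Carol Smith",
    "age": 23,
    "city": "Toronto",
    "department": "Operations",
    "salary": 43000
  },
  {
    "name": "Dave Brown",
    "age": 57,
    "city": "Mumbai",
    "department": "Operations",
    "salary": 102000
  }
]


Data: 5 records
Condition: department = 'Operations'

Checking each record:
  Eve White: Marketing
  Frank Jackson: Engineering
  Frank Thomas: Operations MATCH
  Carol Smith: Operations MATCH
  Dave Brown: Operations MATCH

Count: 3

3


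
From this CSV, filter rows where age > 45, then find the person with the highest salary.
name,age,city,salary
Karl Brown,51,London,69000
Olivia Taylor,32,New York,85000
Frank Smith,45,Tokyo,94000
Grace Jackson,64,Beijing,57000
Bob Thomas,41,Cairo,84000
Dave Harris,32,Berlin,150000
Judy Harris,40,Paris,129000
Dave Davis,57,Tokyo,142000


Filter: age > 45
Sort by: salary (descending)

Filtered records (3):
  Dave Davis, age 57, salary $142000
  Karl Brown, age 51, salary $69000
  Grace Jackson, age 64, salary $57000

Highest salary: Dave Davis ($142000)

Dave Davis


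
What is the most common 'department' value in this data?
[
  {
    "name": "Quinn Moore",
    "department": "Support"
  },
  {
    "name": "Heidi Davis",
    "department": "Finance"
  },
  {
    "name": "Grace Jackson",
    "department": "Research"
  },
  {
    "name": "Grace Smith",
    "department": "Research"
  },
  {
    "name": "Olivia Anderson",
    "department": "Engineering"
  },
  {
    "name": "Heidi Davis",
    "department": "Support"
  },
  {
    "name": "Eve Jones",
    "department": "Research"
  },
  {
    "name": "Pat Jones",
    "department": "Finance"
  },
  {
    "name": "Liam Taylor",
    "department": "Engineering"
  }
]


Counting 'department' values across 9 records:

  Research: 3 ###
  Support: 2 ##
  Finance: 2 ##
  Engineering: 2 ##

Most common: Research (3 times)

Research (3 times)


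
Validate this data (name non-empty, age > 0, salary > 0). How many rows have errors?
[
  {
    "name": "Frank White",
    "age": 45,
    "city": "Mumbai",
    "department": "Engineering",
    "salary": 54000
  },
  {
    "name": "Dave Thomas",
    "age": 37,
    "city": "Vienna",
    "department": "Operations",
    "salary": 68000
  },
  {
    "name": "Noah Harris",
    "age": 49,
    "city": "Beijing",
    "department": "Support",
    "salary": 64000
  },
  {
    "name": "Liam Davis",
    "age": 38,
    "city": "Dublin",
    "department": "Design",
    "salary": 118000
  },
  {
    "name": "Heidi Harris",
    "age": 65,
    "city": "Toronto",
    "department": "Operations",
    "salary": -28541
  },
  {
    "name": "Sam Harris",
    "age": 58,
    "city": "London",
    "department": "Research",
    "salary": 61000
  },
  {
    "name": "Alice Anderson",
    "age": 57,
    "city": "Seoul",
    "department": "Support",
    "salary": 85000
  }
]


Validating 7 records:
Rules: name non-empty, age > 0, salary > 0

  Row 1 (Frank White): OK
  Row 2 (Dave Thomas): OK
  Row 3 (Noah Harris): OK
  Row 4 (Liam Davis): OK
  Row 5 (Heidi Harris): negative salary: -28541
  Row 6 (Sam Harris): OK
  Row 7 (Alice Anderson): OK

Total errors: 1

1 errors


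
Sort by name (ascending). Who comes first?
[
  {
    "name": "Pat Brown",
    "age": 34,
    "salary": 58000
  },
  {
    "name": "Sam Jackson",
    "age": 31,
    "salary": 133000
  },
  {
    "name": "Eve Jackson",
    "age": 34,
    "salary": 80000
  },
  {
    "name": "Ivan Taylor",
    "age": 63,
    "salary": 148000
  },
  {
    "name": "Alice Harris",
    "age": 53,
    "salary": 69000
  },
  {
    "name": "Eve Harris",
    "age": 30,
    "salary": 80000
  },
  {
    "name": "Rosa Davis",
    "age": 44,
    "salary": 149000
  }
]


Sort by: name (ascending)

Sorted order:
  1. Alice Harris (name = Alice Harris)
  2. Eve Harris (name = Eve Harris)
  3. Eve Jackson (name = Eve Jackson)
  4. Ivan Taylor (name = Ivan Taylor)
  5. Pat Brown (name = Pat Brown)
  6. Rosa Davis (name = Rosa Davis)
  7. Sam Jackson (name = Sam Jackson)

First: Alice Harris

Alice Harris


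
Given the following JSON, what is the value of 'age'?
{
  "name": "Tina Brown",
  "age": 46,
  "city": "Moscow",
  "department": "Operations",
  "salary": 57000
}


Looking up field 'age'
Value: 46

46


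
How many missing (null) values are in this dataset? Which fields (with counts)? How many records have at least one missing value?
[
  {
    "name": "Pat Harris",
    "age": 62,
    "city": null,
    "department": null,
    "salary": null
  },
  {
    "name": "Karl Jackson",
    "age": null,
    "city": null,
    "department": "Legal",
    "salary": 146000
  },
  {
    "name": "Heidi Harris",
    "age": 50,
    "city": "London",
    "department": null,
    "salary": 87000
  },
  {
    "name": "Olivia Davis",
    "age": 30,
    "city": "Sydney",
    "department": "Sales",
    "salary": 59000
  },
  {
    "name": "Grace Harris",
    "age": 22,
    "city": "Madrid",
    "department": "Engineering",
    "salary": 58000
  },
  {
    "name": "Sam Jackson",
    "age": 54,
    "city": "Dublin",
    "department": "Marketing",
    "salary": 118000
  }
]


Checking for missing (null) values in 6 records:

  Pat Harris: city, department, salary
  Karl Jackson: age, city
  Heidi Harris: department
  Olivia Davis: complete
  Grace Harris: complete
  Sam Jackson: complete

Per field:
  name: 0 missing
  age: 1 missing
  city: 2 missing
  department: 2 missing
  salary: 1 missing

Total missing values: 6
Records with any missing: 3

6 missing values (age: 1, city: 2, department: 2, salary: 1); 3 incomplete records


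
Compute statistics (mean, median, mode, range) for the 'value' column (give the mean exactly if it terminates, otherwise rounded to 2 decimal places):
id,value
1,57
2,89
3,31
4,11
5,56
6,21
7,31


Data: [57, 89, 31, 11, 56, 21, 31]
Count: 7
Sum: 296
Mean: 296/7 ≈ 42.29 (rounded to 2 decimal places)
Sorted: [11, 21, 31, 31, 56, 57, 89]
Median: 31.0
Mode: 31 (2 times)
Range: 89 - 11 = 78
Min: 11, Max: 89

mean≈42.29, median=31.0, mode=31, range=78


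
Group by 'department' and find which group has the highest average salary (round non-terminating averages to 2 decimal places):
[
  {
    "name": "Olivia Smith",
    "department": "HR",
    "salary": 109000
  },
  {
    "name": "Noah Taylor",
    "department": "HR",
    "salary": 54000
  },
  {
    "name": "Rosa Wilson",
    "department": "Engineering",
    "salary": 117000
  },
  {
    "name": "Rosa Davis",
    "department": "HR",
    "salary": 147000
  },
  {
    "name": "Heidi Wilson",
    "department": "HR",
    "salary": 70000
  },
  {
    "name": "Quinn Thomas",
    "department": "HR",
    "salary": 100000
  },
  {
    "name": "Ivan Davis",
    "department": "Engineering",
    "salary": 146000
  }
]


Group by: department

Groups:
  Engineering: 2 people, avg salary = 263000/2 = $131500
  HR: 5 people, avg salary = 480000/5 = $96000

Highest average salary: Engineering ($131500)

Engineering ($131500)


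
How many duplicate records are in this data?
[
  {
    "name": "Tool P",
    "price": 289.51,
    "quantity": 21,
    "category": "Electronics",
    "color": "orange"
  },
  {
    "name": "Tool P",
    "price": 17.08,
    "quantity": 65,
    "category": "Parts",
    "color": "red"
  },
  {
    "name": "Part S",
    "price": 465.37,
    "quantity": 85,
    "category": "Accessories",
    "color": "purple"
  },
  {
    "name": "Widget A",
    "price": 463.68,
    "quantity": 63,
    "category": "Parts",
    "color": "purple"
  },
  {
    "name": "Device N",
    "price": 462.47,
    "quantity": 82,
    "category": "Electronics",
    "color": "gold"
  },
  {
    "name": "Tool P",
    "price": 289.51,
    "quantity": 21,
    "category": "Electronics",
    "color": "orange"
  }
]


Checking 6 records for duplicates:

  Row 1: Tool P ($289.51, qty 21)
  Row 2: Tool P ($17.08, qty 65)
  Row 3: Part S ($465.37, qty 85)
  Row 4: Widget A ($463.68, qty 63)
  Row 5: Device N ($462.47, qty 82)
  Row 6: Tool P ($289.51, qty 21) <-- DUPLICATE

Duplicates found: 1
Unique records: 5

1 duplicates, 5 unique


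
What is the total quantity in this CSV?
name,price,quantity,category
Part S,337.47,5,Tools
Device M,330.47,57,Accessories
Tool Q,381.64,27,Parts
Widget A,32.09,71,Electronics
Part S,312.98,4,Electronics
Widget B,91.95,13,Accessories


Computing total quantity:
Values: [5, 57, 27, 71, 4, 13]
Sum = 177

177


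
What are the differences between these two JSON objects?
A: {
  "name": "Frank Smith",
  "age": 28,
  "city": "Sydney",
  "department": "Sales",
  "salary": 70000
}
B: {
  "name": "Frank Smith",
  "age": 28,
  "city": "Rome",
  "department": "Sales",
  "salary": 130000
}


Comparing each field (in key order):
  name: same
  age: same
  city: DIFFERENT
  department: same
  salary: DIFFERENT
Differences:
  city: Sydney -> Rome
  salary: 70000 -> 130000

2 field(s) changed

2 changes: city, salary


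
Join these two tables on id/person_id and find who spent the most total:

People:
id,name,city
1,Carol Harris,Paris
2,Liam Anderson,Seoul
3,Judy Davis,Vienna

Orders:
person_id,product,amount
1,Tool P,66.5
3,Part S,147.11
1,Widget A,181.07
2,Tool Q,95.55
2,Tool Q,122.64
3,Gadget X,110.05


Join on: people.id = orders.person_id

Joined rows:
  Carol Harris (Paris) bought Tool P for $66.5
  Judy Davis (Vienna) bought Part S for $147.11
  Carol Harris (Paris) bought Widget A for $181.07
  Liam Anderson (Seoul) bought Tool Q for $95.55
  Liam Anderson (Seoul) bought Tool Q for $122.64
  Judy Davis (Vienna) bought Gadget X for $110.05

Total per person:
  Judy Davis: $257.16
  Carol Harris: $247.57
  Liam Anderson: $218.19

Top spender: Judy Davis ($257.16)

Judy Davis ($257.16)


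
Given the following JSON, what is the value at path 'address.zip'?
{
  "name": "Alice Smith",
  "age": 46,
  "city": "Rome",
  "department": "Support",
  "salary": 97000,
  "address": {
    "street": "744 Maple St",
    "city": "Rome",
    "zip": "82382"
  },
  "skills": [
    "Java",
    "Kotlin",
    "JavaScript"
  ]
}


Query: address.zip
Path: address -> zip
Value: 82382

82382


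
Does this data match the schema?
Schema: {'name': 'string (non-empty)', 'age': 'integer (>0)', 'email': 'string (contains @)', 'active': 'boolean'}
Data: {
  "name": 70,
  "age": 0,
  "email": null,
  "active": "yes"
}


Validating each field against schema:
  name: FAIL (70 is not a string)
  age: FAIL (0 is not > 0)
  email: FAIL (null is not a string)
  active: FAIL ("yes" is not a boolean)

Result: INVALID (4 errors: name, age, email, active)

INVALID (4 errors: name, age, email, active)


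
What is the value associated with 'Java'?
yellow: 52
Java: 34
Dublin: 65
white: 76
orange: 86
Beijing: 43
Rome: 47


Looking up key 'Java'
Value: 34

34


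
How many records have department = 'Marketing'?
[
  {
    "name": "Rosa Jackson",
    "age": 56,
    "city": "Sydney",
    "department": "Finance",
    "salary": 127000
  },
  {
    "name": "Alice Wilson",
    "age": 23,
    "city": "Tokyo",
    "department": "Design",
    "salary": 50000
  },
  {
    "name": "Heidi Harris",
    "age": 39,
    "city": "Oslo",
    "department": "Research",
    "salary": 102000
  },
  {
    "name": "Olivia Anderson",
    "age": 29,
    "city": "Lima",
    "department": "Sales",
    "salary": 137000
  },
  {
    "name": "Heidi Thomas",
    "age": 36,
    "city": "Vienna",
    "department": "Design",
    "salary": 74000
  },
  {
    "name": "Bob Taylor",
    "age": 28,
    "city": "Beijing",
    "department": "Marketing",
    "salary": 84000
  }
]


Data: 6 records
Condition: department = 'Marketing'

Checking each record:
  Rosa Jackson: Finance
  Alice Wilson: Design
  Heidi Harris: Research
  Olivia Anderson: Sales
  Heidi Thomas: Design
  Bob Taylor: Marketing MATCH

Count: 1

1


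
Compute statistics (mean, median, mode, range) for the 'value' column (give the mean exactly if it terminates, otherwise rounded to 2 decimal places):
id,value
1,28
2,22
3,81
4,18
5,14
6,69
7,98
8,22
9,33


Data: [28, 22, 81, 18, 14, 69, 98, 22, 33]
Count: 9
Sum: 385
Mean: 385/9 ≈ 42.78 (rounded to 2 decimal places)
Sorted: [14, 18, 22, 22, 28, 33, 69, 81, 98]
Median: 28.0
Mode: 22 (2 times)
Range: 98 - 14 = 84
Min: 14, Max: 98

mean≈42.78, median=28.0, mode=22, range=84


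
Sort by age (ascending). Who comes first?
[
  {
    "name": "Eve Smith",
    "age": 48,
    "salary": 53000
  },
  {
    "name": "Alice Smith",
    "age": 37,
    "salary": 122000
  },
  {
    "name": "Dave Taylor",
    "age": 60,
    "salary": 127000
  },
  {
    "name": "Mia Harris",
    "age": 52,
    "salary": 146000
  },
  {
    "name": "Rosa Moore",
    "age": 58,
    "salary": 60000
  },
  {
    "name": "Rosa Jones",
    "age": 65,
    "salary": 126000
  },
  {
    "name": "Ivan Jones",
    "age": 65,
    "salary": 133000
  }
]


Sort by: age (ascending)

Sorted order:
  1. Alice Smith (age = 37)
  2. Eve Smith (age = 48)
  3. Mia Harris (age = 52)
  4. Rosa Moore (age = 58)
  5. Dave Taylor (age = 60)
  6. Rosa Jones (age = 65)
  7. Ivan Jones (age = 65)

First: Alice Smith

Alice Smith


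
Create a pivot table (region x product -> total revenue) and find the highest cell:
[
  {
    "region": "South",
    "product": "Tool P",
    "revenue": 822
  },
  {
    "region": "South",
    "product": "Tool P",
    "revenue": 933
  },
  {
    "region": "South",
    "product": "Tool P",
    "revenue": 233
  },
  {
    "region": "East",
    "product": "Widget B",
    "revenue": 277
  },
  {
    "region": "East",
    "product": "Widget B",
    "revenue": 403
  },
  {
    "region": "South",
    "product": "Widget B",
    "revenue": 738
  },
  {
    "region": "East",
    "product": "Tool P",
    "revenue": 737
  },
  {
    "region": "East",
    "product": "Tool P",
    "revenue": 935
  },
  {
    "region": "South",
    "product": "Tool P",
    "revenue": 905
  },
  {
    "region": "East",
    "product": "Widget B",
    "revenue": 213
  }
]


Pivot: region (rows) x product (columns) -> total revenue

     Tool P        Widget B    
East          1672           893  
South         2893           738  

Highest: South / Tool P = $2893

South / Tool P = $2893
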